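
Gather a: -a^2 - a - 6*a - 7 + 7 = -a^2 - 7*a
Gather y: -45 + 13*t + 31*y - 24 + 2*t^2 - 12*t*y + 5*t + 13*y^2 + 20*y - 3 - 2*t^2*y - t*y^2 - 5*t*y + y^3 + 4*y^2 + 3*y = 2*t^2 + 18*t + y^3 + y^2*(17 - t) + y*(-2*t^2 - 17*t + 54) - 72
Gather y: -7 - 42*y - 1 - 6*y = -48*y - 8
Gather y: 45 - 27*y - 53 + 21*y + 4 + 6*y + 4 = 0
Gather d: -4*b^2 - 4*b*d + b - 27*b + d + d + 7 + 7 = -4*b^2 - 26*b + d*(2 - 4*b) + 14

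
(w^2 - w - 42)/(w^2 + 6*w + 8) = (w^2 - w - 42)/(w^2 + 6*w + 8)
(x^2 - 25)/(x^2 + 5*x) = (x - 5)/x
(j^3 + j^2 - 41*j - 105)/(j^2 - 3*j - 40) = (j^2 - 4*j - 21)/(j - 8)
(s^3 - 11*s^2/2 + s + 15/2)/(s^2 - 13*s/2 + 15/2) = s + 1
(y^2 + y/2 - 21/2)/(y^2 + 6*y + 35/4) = 2*(y - 3)/(2*y + 5)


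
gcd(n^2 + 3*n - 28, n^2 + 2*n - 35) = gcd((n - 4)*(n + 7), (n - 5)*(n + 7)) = n + 7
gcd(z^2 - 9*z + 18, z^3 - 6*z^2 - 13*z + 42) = 1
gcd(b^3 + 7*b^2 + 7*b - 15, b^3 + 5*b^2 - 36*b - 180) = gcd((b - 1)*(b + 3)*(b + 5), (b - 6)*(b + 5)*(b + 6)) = b + 5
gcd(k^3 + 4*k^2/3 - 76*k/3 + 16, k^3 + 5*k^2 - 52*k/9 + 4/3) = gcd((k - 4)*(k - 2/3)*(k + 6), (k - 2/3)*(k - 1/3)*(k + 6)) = k^2 + 16*k/3 - 4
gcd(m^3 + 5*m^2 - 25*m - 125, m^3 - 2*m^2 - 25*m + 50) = m^2 - 25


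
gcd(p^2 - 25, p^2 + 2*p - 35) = p - 5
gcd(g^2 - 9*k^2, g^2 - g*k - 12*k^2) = g + 3*k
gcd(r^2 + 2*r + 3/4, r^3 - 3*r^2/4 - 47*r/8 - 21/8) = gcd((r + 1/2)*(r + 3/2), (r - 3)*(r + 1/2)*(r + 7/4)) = r + 1/2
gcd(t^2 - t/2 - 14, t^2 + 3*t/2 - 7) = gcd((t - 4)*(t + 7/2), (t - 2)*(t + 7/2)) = t + 7/2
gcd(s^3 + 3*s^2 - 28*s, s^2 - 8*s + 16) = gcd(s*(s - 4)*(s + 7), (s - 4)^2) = s - 4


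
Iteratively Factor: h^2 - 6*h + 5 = (h - 5)*(h - 1)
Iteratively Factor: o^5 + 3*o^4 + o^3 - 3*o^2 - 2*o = (o + 2)*(o^4 + o^3 - o^2 - o) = (o + 1)*(o + 2)*(o^3 - o) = o*(o + 1)*(o + 2)*(o^2 - 1) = o*(o - 1)*(o + 1)*(o + 2)*(o + 1)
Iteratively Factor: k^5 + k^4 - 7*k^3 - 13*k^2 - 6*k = (k + 1)*(k^4 - 7*k^2 - 6*k) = (k + 1)^2*(k^3 - k^2 - 6*k) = (k + 1)^2*(k + 2)*(k^2 - 3*k) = (k - 3)*(k + 1)^2*(k + 2)*(k)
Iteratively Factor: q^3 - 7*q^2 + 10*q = (q - 2)*(q^2 - 5*q) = q*(q - 2)*(q - 5)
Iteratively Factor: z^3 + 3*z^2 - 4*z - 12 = (z - 2)*(z^2 + 5*z + 6) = (z - 2)*(z + 3)*(z + 2)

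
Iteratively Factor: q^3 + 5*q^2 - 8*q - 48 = (q + 4)*(q^2 + q - 12) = (q + 4)^2*(q - 3)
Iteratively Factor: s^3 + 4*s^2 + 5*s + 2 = (s + 1)*(s^2 + 3*s + 2) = (s + 1)*(s + 2)*(s + 1)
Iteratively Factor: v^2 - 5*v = (v - 5)*(v)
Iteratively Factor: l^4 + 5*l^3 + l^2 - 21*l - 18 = (l - 2)*(l^3 + 7*l^2 + 15*l + 9) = (l - 2)*(l + 1)*(l^2 + 6*l + 9) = (l - 2)*(l + 1)*(l + 3)*(l + 3)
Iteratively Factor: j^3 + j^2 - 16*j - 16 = (j + 4)*(j^2 - 3*j - 4) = (j + 1)*(j + 4)*(j - 4)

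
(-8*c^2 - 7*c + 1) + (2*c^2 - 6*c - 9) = -6*c^2 - 13*c - 8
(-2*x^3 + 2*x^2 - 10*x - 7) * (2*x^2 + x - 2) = -4*x^5 + 2*x^4 - 14*x^3 - 28*x^2 + 13*x + 14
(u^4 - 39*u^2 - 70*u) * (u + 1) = u^5 + u^4 - 39*u^3 - 109*u^2 - 70*u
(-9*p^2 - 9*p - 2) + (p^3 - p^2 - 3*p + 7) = p^3 - 10*p^2 - 12*p + 5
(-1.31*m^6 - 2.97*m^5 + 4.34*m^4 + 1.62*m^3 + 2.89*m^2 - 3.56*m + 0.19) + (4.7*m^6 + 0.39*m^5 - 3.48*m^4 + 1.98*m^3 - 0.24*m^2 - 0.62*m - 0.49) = 3.39*m^6 - 2.58*m^5 + 0.86*m^4 + 3.6*m^3 + 2.65*m^2 - 4.18*m - 0.3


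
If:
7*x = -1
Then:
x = -1/7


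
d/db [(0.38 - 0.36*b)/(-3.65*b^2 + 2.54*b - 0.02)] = (-1.314*b^2 + 2.774*b - 0.958)/(13.3225*b^4 - 18.542*b^3 + 6.5976*b^2 - 0.1016*b + 0.0004)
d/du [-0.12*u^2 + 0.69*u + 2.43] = 0.69 - 0.24*u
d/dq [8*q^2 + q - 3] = 16*q + 1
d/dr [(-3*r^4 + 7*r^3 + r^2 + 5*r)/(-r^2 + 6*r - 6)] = (6*r^5 - 61*r^4 + 156*r^3 - 115*r^2 - 12*r - 30)/(r^4 - 12*r^3 + 48*r^2 - 72*r + 36)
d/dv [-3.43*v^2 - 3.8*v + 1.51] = -6.86*v - 3.8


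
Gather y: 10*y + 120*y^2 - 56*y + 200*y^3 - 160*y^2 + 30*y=200*y^3 - 40*y^2 - 16*y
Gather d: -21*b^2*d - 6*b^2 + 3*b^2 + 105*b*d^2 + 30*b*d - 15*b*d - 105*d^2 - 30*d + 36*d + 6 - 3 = -3*b^2 + d^2*(105*b - 105) + d*(-21*b^2 + 15*b + 6) + 3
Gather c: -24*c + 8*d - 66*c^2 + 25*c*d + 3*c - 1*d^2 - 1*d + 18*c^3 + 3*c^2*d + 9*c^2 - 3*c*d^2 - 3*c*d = 18*c^3 + c^2*(3*d - 57) + c*(-3*d^2 + 22*d - 21) - d^2 + 7*d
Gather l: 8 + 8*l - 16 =8*l - 8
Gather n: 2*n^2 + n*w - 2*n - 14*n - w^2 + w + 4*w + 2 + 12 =2*n^2 + n*(w - 16) - w^2 + 5*w + 14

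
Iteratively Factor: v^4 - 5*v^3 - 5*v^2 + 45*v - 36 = (v - 1)*(v^3 - 4*v^2 - 9*v + 36) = (v - 4)*(v - 1)*(v^2 - 9) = (v - 4)*(v - 3)*(v - 1)*(v + 3)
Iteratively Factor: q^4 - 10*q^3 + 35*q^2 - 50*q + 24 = (q - 2)*(q^3 - 8*q^2 + 19*q - 12) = (q - 2)*(q - 1)*(q^2 - 7*q + 12) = (q - 3)*(q - 2)*(q - 1)*(q - 4)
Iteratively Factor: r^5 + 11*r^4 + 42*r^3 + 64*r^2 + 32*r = (r)*(r^4 + 11*r^3 + 42*r^2 + 64*r + 32) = r*(r + 1)*(r^3 + 10*r^2 + 32*r + 32) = r*(r + 1)*(r + 2)*(r^2 + 8*r + 16) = r*(r + 1)*(r + 2)*(r + 4)*(r + 4)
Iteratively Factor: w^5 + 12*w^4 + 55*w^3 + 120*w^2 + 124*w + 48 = (w + 2)*(w^4 + 10*w^3 + 35*w^2 + 50*w + 24) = (w + 1)*(w + 2)*(w^3 + 9*w^2 + 26*w + 24) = (w + 1)*(w + 2)^2*(w^2 + 7*w + 12) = (w + 1)*(w + 2)^2*(w + 3)*(w + 4)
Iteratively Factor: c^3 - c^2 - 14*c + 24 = (c - 3)*(c^2 + 2*c - 8) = (c - 3)*(c - 2)*(c + 4)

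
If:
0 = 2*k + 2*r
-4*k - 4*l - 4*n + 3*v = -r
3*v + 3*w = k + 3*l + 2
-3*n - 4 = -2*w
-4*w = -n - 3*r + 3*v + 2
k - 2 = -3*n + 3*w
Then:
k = 191/37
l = -317/37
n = -70/37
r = -191/37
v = -593/111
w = -31/37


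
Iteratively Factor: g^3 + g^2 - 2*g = (g)*(g^2 + g - 2) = g*(g - 1)*(g + 2)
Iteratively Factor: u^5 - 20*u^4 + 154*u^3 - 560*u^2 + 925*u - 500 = (u - 5)*(u^4 - 15*u^3 + 79*u^2 - 165*u + 100) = (u - 5)*(u - 4)*(u^3 - 11*u^2 + 35*u - 25) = (u - 5)*(u - 4)*(u - 1)*(u^2 - 10*u + 25) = (u - 5)^2*(u - 4)*(u - 1)*(u - 5)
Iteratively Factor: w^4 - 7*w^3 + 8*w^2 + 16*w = (w + 1)*(w^3 - 8*w^2 + 16*w) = w*(w + 1)*(w^2 - 8*w + 16) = w*(w - 4)*(w + 1)*(w - 4)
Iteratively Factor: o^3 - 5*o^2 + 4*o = (o - 4)*(o^2 - o) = (o - 4)*(o - 1)*(o)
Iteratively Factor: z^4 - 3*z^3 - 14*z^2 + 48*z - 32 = (z - 2)*(z^3 - z^2 - 16*z + 16) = (z - 2)*(z - 1)*(z^2 - 16) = (z - 2)*(z - 1)*(z + 4)*(z - 4)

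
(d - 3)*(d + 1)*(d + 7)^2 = d^4 + 12*d^3 + 18*d^2 - 140*d - 147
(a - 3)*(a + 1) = a^2 - 2*a - 3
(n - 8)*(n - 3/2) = n^2 - 19*n/2 + 12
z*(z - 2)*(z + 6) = z^3 + 4*z^2 - 12*z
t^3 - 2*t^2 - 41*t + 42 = (t - 7)*(t - 1)*(t + 6)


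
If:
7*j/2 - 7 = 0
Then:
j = 2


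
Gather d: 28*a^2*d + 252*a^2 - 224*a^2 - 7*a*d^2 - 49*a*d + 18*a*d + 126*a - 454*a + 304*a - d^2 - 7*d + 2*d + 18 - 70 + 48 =28*a^2 - 24*a + d^2*(-7*a - 1) + d*(28*a^2 - 31*a - 5) - 4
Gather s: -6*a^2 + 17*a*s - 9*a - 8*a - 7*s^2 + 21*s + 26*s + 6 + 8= -6*a^2 - 17*a - 7*s^2 + s*(17*a + 47) + 14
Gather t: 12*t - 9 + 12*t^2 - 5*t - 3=12*t^2 + 7*t - 12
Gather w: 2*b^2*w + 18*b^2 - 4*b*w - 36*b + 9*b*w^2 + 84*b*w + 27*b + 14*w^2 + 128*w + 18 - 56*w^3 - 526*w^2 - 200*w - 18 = 18*b^2 - 9*b - 56*w^3 + w^2*(9*b - 512) + w*(2*b^2 + 80*b - 72)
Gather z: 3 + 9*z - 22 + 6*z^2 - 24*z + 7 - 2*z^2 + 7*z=4*z^2 - 8*z - 12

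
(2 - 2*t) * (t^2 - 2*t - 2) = -2*t^3 + 6*t^2 - 4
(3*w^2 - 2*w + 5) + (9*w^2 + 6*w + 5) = 12*w^2 + 4*w + 10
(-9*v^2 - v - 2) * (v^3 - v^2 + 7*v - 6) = -9*v^5 + 8*v^4 - 64*v^3 + 49*v^2 - 8*v + 12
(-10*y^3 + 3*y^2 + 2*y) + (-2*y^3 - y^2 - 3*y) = -12*y^3 + 2*y^2 - y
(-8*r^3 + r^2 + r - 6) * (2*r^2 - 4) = -16*r^5 + 2*r^4 + 34*r^3 - 16*r^2 - 4*r + 24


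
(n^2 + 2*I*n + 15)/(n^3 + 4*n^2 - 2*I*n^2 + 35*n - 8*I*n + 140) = (n - 3*I)/(n^2 + n*(4 - 7*I) - 28*I)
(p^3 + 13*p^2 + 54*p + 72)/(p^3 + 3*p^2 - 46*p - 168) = (p + 3)/(p - 7)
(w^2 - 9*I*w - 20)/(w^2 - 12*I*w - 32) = (w - 5*I)/(w - 8*I)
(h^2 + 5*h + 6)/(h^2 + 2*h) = (h + 3)/h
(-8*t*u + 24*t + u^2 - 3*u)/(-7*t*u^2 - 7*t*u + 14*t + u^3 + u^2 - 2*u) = (8*t*u - 24*t - u^2 + 3*u)/(7*t*u^2 + 7*t*u - 14*t - u^3 - u^2 + 2*u)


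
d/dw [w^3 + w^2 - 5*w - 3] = 3*w^2 + 2*w - 5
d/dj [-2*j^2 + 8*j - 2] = 8 - 4*j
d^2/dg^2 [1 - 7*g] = 0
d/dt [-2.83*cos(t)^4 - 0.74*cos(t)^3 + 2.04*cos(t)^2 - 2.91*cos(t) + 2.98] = (11.32*cos(t)^3 + 2.22*cos(t)^2 - 4.08*cos(t) + 2.91)*sin(t)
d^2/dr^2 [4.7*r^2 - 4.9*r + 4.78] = 9.40000000000000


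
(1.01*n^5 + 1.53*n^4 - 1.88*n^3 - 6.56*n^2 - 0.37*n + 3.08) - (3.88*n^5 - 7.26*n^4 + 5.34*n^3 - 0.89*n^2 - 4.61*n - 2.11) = -2.87*n^5 + 8.79*n^4 - 7.22*n^3 - 5.67*n^2 + 4.24*n + 5.19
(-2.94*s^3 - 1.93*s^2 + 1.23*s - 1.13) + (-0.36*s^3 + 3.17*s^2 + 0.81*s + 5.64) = -3.3*s^3 + 1.24*s^2 + 2.04*s + 4.51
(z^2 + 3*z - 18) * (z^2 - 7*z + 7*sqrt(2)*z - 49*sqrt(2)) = z^4 - 4*z^3 + 7*sqrt(2)*z^3 - 28*sqrt(2)*z^2 - 39*z^2 - 273*sqrt(2)*z + 126*z + 882*sqrt(2)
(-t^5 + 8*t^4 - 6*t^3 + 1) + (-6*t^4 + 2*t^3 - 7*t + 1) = -t^5 + 2*t^4 - 4*t^3 - 7*t + 2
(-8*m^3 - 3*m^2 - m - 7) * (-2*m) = 16*m^4 + 6*m^3 + 2*m^2 + 14*m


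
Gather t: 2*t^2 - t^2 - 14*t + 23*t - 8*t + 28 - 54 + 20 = t^2 + t - 6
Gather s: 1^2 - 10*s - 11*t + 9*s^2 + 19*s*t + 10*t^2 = 9*s^2 + s*(19*t - 10) + 10*t^2 - 11*t + 1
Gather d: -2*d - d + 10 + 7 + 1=18 - 3*d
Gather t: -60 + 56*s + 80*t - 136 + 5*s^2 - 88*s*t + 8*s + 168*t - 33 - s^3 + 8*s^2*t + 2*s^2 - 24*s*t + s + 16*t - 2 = -s^3 + 7*s^2 + 65*s + t*(8*s^2 - 112*s + 264) - 231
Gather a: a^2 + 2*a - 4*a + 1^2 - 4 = a^2 - 2*a - 3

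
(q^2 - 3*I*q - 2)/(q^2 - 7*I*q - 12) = (-q^2 + 3*I*q + 2)/(-q^2 + 7*I*q + 12)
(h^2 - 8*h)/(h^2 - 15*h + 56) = h/(h - 7)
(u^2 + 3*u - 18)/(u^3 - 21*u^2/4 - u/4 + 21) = 4*(u + 6)/(4*u^2 - 9*u - 28)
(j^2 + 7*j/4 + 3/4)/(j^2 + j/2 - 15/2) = (4*j^2 + 7*j + 3)/(2*(2*j^2 + j - 15))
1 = 1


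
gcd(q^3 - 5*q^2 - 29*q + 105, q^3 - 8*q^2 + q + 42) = q^2 - 10*q + 21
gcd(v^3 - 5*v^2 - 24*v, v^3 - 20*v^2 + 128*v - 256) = v - 8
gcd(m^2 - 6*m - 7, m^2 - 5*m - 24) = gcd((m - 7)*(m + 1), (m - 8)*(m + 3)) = 1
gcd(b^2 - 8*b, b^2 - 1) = 1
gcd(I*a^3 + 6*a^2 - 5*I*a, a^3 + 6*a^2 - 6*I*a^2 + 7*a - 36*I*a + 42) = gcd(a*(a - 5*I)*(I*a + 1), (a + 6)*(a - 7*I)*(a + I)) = 1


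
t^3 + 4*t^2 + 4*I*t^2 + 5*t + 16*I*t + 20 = (t + 4)*(t - I)*(t + 5*I)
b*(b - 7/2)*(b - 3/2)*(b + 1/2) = b^4 - 9*b^3/2 + 11*b^2/4 + 21*b/8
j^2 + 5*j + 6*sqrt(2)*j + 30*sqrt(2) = (j + 5)*(j + 6*sqrt(2))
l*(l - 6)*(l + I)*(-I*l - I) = -I*l^4 + l^3 + 5*I*l^3 - 5*l^2 + 6*I*l^2 - 6*l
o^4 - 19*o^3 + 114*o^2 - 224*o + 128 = (o - 8)^2*(o - 2)*(o - 1)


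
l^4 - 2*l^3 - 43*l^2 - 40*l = l*(l - 8)*(l + 1)*(l + 5)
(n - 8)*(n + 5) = n^2 - 3*n - 40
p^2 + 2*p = p*(p + 2)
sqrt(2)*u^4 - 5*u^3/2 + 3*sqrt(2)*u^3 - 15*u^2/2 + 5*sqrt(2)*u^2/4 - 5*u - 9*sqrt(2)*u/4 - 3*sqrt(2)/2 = (u + 1)*(u + 2)*(u - 3*sqrt(2)/2)*(sqrt(2)*u + 1/2)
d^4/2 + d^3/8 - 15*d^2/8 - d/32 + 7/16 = (d/2 + 1)*(d - 7/4)*(d - 1/2)*(d + 1/2)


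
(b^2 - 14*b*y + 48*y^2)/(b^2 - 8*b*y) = (b - 6*y)/b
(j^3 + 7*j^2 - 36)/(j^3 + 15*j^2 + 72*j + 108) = (j - 2)/(j + 6)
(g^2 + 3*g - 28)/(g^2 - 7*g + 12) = (g + 7)/(g - 3)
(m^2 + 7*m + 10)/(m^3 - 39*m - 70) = 1/(m - 7)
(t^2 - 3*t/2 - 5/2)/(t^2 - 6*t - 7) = (t - 5/2)/(t - 7)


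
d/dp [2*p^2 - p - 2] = 4*p - 1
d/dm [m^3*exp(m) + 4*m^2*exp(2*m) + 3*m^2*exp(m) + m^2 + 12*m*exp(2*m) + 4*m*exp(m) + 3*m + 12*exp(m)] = m^3*exp(m) + 8*m^2*exp(2*m) + 6*m^2*exp(m) + 32*m*exp(2*m) + 10*m*exp(m) + 2*m + 12*exp(2*m) + 16*exp(m) + 3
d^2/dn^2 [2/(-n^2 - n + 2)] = 4*(n^2 + n - (2*n + 1)^2 - 2)/(n^2 + n - 2)^3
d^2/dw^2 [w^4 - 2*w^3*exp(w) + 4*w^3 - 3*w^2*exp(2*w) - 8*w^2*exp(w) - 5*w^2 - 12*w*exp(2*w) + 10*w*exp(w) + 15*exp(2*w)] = -2*w^3*exp(w) - 12*w^2*exp(2*w) - 20*w^2*exp(w) + 12*w^2 - 72*w*exp(2*w) - 34*w*exp(w) + 24*w + 6*exp(2*w) + 4*exp(w) - 10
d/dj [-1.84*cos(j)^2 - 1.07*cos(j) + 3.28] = (3.68*cos(j) + 1.07)*sin(j)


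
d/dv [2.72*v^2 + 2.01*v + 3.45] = 5.44*v + 2.01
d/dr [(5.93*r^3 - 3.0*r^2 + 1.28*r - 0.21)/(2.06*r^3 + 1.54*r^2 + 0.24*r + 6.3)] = (15.3122*r^4 - 2.4272*r^3 + 110.6836*r^2 - 37.1532*r + 8.1144)/(4.2436*r^6 + 6.3448*r^5 + 3.3604*r^4 + 26.6952*r^3 + 19.4616*r^2 + 3.024*r + 39.69)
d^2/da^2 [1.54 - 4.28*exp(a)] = -4.28*exp(a)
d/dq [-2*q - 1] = -2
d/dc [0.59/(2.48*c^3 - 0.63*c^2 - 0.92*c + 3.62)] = (-4.3896*c^2 + 0.7434*c + 0.5428)/(2.48*c^3 - 0.63*c^2 - 0.92*c + 3.62)^2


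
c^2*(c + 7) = c^3 + 7*c^2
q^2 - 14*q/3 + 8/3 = (q - 4)*(q - 2/3)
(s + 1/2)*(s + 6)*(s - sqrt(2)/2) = s^3 - sqrt(2)*s^2/2 + 13*s^2/2 - 13*sqrt(2)*s/4 + 3*s - 3*sqrt(2)/2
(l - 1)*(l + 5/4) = l^2 + l/4 - 5/4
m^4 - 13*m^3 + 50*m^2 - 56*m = m*(m - 7)*(m - 4)*(m - 2)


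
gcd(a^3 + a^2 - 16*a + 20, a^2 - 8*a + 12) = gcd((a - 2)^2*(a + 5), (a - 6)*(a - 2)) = a - 2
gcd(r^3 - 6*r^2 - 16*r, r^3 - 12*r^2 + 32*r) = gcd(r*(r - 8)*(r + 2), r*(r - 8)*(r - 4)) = r^2 - 8*r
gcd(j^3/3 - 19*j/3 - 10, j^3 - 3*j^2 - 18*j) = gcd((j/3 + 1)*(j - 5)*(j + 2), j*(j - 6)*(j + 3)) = j + 3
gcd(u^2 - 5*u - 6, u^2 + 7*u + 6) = u + 1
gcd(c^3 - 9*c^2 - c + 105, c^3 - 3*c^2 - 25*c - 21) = c^2 - 4*c - 21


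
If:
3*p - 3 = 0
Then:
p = 1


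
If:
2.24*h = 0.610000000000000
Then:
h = 0.27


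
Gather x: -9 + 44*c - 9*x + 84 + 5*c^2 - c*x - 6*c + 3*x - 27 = 5*c^2 + 38*c + x*(-c - 6) + 48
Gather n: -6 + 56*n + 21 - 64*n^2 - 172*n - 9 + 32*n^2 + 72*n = -32*n^2 - 44*n + 6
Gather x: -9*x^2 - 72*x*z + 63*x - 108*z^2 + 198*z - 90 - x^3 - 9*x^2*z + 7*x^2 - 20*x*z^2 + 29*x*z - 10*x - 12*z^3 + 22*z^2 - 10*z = -x^3 + x^2*(-9*z - 2) + x*(-20*z^2 - 43*z + 53) - 12*z^3 - 86*z^2 + 188*z - 90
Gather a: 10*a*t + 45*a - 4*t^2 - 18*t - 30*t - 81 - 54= a*(10*t + 45) - 4*t^2 - 48*t - 135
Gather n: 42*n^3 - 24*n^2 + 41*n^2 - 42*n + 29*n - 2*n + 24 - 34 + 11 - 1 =42*n^3 + 17*n^2 - 15*n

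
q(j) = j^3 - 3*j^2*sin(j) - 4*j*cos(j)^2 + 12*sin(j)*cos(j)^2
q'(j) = -3*j^2*cos(j) + 3*j^2 + 8*j*sin(j)*cos(j) - 6*j*sin(j) - 24*sin(j)^2*cos(j) + 12*cos(j)^3 - 4*cos(j)^2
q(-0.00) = 0.00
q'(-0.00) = 8.00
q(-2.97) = -12.14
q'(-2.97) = 30.82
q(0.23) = 1.70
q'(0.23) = 6.17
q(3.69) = 56.23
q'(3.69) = 95.58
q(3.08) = 15.93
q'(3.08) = 38.39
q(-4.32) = -128.21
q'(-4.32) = 120.14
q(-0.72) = -2.19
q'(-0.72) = -4.61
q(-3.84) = -71.53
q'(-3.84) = 107.92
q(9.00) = 603.07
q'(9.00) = 406.43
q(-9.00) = -603.07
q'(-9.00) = 406.43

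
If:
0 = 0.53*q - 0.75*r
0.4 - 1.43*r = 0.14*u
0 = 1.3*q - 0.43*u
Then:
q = 0.28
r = 0.20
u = 0.84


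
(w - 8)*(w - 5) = w^2 - 13*w + 40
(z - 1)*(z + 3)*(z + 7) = z^3 + 9*z^2 + 11*z - 21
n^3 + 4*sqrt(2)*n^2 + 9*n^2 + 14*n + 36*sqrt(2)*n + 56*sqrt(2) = (n + 2)*(n + 7)*(n + 4*sqrt(2))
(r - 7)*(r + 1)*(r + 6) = r^3 - 43*r - 42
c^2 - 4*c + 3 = (c - 3)*(c - 1)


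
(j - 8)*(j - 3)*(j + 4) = j^3 - 7*j^2 - 20*j + 96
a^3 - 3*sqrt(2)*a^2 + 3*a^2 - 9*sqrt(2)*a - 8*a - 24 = (a + 3)*(a - 4*sqrt(2))*(a + sqrt(2))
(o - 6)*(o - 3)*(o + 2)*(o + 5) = o^4 - 2*o^3 - 35*o^2 + 36*o + 180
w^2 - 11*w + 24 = (w - 8)*(w - 3)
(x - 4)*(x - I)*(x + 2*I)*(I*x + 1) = I*x^4 - 4*I*x^3 + 3*I*x^2 + 2*x - 12*I*x - 8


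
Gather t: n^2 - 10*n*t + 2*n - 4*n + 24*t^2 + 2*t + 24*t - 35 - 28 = n^2 - 2*n + 24*t^2 + t*(26 - 10*n) - 63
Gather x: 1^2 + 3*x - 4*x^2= -4*x^2 + 3*x + 1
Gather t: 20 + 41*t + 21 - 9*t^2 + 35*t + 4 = -9*t^2 + 76*t + 45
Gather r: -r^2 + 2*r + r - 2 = -r^2 + 3*r - 2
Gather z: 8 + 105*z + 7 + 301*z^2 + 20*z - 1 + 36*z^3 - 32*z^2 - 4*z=36*z^3 + 269*z^2 + 121*z + 14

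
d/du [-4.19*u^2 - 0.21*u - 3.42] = -8.38*u - 0.21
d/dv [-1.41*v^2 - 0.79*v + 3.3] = -2.82*v - 0.79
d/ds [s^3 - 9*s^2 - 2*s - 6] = 3*s^2 - 18*s - 2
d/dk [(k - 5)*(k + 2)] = 2*k - 3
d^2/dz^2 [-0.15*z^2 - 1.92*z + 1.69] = -0.300000000000000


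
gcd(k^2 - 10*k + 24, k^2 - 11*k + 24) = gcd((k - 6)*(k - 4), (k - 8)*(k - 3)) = 1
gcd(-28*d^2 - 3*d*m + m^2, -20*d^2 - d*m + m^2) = 4*d + m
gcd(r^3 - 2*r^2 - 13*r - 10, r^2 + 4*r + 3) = r + 1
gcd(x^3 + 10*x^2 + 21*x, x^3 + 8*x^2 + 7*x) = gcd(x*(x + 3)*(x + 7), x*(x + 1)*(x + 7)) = x^2 + 7*x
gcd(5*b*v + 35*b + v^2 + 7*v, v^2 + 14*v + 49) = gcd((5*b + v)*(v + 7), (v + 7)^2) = v + 7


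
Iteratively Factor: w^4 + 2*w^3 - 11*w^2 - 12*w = (w - 3)*(w^3 + 5*w^2 + 4*w) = w*(w - 3)*(w^2 + 5*w + 4) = w*(w - 3)*(w + 4)*(w + 1)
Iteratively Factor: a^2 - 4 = (a - 2)*(a + 2)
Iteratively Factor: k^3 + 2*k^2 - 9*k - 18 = (k + 3)*(k^2 - k - 6) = (k + 2)*(k + 3)*(k - 3)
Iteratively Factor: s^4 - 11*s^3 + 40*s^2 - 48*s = (s - 3)*(s^3 - 8*s^2 + 16*s) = (s - 4)*(s - 3)*(s^2 - 4*s) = s*(s - 4)*(s - 3)*(s - 4)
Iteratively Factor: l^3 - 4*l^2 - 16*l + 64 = (l - 4)*(l^2 - 16) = (l - 4)^2*(l + 4)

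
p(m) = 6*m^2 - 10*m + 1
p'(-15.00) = -190.00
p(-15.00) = 1501.00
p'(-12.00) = -154.00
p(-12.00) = 985.00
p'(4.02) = 38.24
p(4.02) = 57.76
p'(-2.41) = -38.92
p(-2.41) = 59.95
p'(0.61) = -2.68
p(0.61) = -2.87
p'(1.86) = 12.32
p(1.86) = 3.16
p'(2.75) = 23.00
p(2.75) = 18.88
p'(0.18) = -7.84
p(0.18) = -0.61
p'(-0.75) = -19.00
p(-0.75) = 11.88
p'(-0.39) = -14.68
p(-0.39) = 5.81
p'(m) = 12*m - 10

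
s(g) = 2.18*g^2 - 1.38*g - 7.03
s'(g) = 4.36*g - 1.38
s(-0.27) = -6.50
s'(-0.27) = -2.56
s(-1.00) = -3.47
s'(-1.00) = -5.74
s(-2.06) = 5.06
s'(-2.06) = -10.36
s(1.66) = -3.31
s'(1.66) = 5.86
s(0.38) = -7.24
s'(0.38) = 0.28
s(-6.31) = 88.48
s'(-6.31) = -28.89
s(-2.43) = 9.20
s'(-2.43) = -11.97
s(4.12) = 24.29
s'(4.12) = 16.58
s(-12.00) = 323.45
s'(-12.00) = -53.70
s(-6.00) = 79.73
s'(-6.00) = -27.54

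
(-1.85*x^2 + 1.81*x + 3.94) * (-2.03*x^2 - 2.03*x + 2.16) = 3.7555*x^4 + 0.0811999999999999*x^3 - 15.6685*x^2 - 4.0886*x + 8.5104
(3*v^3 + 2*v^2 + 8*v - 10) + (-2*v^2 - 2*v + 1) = 3*v^3 + 6*v - 9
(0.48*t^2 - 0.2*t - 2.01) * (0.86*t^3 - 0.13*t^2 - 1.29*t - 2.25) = 0.4128*t^5 - 0.2344*t^4 - 2.3218*t^3 - 0.5607*t^2 + 3.0429*t + 4.5225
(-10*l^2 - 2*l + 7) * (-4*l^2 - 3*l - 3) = 40*l^4 + 38*l^3 + 8*l^2 - 15*l - 21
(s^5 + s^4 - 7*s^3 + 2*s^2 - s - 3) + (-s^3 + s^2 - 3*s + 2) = s^5 + s^4 - 8*s^3 + 3*s^2 - 4*s - 1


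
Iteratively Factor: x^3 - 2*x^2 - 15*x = (x + 3)*(x^2 - 5*x) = x*(x + 3)*(x - 5)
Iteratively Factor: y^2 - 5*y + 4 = (y - 1)*(y - 4)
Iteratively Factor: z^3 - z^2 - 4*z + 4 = (z - 2)*(z^2 + z - 2) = (z - 2)*(z + 2)*(z - 1)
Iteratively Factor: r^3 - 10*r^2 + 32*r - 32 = (r - 2)*(r^2 - 8*r + 16) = (r - 4)*(r - 2)*(r - 4)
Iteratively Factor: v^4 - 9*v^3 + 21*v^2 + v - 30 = (v - 3)*(v^3 - 6*v^2 + 3*v + 10) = (v - 3)*(v + 1)*(v^2 - 7*v + 10) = (v - 3)*(v - 2)*(v + 1)*(v - 5)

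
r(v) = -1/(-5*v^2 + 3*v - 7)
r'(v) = -(10*v - 3)/(-5*v^2 + 3*v - 7)^2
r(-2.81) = 0.02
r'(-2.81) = 0.01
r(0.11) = 0.15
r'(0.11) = 0.04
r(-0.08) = 0.14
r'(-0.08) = 0.07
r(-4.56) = 0.01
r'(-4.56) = 0.00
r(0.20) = 0.15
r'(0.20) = 0.02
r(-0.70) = 0.09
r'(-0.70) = 0.07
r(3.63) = 0.02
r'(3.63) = -0.01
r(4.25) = 0.01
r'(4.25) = -0.01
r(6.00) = 0.01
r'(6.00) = 0.00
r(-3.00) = 0.02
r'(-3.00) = 0.01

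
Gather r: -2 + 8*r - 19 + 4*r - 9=12*r - 30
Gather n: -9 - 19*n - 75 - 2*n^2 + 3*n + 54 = -2*n^2 - 16*n - 30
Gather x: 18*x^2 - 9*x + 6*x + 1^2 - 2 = 18*x^2 - 3*x - 1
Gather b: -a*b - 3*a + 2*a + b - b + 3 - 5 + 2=-a*b - a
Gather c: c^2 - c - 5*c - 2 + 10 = c^2 - 6*c + 8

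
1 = 1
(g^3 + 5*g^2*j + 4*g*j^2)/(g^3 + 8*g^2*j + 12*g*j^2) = (g^2 + 5*g*j + 4*j^2)/(g^2 + 8*g*j + 12*j^2)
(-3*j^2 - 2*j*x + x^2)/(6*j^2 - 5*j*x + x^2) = (j + x)/(-2*j + x)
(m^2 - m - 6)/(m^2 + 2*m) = (m - 3)/m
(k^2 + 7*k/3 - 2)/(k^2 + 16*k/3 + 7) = (3*k - 2)/(3*k + 7)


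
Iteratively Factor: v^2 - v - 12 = (v + 3)*(v - 4)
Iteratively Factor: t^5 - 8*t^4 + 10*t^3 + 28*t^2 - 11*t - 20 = (t + 1)*(t^4 - 9*t^3 + 19*t^2 + 9*t - 20) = (t + 1)^2*(t^3 - 10*t^2 + 29*t - 20) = (t - 1)*(t + 1)^2*(t^2 - 9*t + 20) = (t - 4)*(t - 1)*(t + 1)^2*(t - 5)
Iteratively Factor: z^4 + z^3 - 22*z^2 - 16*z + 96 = (z + 3)*(z^3 - 2*z^2 - 16*z + 32) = (z + 3)*(z + 4)*(z^2 - 6*z + 8) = (z - 4)*(z + 3)*(z + 4)*(z - 2)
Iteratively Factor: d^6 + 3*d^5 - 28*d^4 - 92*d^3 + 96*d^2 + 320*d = (d + 4)*(d^5 - d^4 - 24*d^3 + 4*d^2 + 80*d) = (d - 5)*(d + 4)*(d^4 + 4*d^3 - 4*d^2 - 16*d) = (d - 5)*(d + 4)^2*(d^3 - 4*d) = d*(d - 5)*(d + 4)^2*(d^2 - 4) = d*(d - 5)*(d + 2)*(d + 4)^2*(d - 2)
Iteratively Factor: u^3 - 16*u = (u - 4)*(u^2 + 4*u) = (u - 4)*(u + 4)*(u)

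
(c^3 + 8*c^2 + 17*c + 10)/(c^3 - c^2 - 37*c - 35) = (c + 2)/(c - 7)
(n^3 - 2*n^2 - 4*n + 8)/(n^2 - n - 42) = (-n^3 + 2*n^2 + 4*n - 8)/(-n^2 + n + 42)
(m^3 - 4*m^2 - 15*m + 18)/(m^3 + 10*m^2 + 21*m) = (m^2 - 7*m + 6)/(m*(m + 7))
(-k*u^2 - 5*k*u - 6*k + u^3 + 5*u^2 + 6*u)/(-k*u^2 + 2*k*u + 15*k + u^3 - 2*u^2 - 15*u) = (u + 2)/(u - 5)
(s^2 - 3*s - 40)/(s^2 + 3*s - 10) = (s - 8)/(s - 2)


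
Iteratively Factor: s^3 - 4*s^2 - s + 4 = (s - 1)*(s^2 - 3*s - 4) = (s - 1)*(s + 1)*(s - 4)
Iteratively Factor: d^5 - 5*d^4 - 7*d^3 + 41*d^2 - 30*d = (d - 5)*(d^4 - 7*d^2 + 6*d) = d*(d - 5)*(d^3 - 7*d + 6) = d*(d - 5)*(d - 2)*(d^2 + 2*d - 3) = d*(d - 5)*(d - 2)*(d - 1)*(d + 3)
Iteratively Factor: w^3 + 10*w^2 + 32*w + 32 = (w + 4)*(w^2 + 6*w + 8) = (w + 4)^2*(w + 2)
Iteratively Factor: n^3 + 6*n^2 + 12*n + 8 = (n + 2)*(n^2 + 4*n + 4) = (n + 2)^2*(n + 2)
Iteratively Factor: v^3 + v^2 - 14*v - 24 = (v + 3)*(v^2 - 2*v - 8) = (v - 4)*(v + 3)*(v + 2)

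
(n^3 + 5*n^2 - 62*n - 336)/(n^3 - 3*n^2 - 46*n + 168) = (n^2 - 2*n - 48)/(n^2 - 10*n + 24)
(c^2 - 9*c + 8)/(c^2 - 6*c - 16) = (c - 1)/(c + 2)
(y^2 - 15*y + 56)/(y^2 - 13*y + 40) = (y - 7)/(y - 5)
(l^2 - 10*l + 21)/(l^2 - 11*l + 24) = (l - 7)/(l - 8)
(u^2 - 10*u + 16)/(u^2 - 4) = (u - 8)/(u + 2)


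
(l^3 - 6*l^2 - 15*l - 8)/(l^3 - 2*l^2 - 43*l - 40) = (l + 1)/(l + 5)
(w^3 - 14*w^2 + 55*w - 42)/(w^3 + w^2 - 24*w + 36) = (w^3 - 14*w^2 + 55*w - 42)/(w^3 + w^2 - 24*w + 36)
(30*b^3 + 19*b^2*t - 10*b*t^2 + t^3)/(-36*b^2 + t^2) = (-5*b^2 - 4*b*t + t^2)/(6*b + t)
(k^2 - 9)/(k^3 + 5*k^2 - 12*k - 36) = (k + 3)/(k^2 + 8*k + 12)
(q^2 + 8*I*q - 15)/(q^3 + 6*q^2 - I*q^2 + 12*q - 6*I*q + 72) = (q + 5*I)/(q^2 + q*(6 - 4*I) - 24*I)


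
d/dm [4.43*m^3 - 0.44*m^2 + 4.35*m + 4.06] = 13.29*m^2 - 0.88*m + 4.35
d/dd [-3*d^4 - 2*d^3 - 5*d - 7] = -12*d^3 - 6*d^2 - 5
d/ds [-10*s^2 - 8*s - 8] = -20*s - 8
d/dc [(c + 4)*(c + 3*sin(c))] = c + (c + 4)*(3*cos(c) + 1) + 3*sin(c)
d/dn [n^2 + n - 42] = 2*n + 1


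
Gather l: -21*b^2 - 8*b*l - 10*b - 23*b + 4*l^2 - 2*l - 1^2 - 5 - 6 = -21*b^2 - 33*b + 4*l^2 + l*(-8*b - 2) - 12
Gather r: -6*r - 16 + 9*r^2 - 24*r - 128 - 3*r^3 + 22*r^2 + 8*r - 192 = -3*r^3 + 31*r^2 - 22*r - 336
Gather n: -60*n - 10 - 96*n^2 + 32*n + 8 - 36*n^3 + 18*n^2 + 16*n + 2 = -36*n^3 - 78*n^2 - 12*n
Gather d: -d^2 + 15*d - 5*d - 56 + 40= -d^2 + 10*d - 16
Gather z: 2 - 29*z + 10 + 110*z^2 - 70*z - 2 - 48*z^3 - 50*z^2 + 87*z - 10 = -48*z^3 + 60*z^2 - 12*z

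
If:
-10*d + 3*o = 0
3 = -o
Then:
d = -9/10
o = -3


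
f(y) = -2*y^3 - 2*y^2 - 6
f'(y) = -6*y^2 - 4*y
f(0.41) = -6.47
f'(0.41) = -2.65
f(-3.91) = 82.98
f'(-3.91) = -76.09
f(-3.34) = 46.21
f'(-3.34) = -53.57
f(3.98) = -163.77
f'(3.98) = -110.96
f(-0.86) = -6.21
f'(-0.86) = -1.00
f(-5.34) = 241.52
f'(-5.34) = -149.73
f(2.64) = -56.74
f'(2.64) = -52.38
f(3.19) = -91.28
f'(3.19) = -73.82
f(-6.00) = 354.00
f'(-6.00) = -192.00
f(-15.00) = 6294.00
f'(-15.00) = -1290.00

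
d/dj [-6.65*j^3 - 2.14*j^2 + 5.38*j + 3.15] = -19.95*j^2 - 4.28*j + 5.38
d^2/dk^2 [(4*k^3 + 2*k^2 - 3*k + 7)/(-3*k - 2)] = 2*(-36*k^3 - 72*k^2 - 48*k - 89)/(27*k^3 + 54*k^2 + 36*k + 8)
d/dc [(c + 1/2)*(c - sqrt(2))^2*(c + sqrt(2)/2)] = 4*c^3 - 9*sqrt(2)*c^2/2 + 3*c^2/2 - 3*sqrt(2)*c/2 + sqrt(2)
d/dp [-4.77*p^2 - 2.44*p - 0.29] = -9.54*p - 2.44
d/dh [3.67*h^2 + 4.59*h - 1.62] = 7.34*h + 4.59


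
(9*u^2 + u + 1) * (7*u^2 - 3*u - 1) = 63*u^4 - 20*u^3 - 5*u^2 - 4*u - 1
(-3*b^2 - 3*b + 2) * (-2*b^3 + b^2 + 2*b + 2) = 6*b^5 + 3*b^4 - 13*b^3 - 10*b^2 - 2*b + 4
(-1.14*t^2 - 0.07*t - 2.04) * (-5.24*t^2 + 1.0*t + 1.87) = 5.9736*t^4 - 0.7732*t^3 + 8.4878*t^2 - 2.1709*t - 3.8148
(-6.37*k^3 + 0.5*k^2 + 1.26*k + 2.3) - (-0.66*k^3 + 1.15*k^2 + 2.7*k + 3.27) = -5.71*k^3 - 0.65*k^2 - 1.44*k - 0.97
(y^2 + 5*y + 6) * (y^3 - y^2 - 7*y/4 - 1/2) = y^5 + 4*y^4 - 3*y^3/4 - 61*y^2/4 - 13*y - 3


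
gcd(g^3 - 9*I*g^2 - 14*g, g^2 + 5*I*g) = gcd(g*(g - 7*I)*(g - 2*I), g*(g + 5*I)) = g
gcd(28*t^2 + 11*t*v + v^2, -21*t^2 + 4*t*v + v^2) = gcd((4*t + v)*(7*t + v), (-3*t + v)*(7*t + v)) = 7*t + v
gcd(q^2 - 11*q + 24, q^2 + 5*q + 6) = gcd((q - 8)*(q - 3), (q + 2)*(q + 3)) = 1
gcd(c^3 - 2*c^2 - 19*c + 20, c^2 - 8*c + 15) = c - 5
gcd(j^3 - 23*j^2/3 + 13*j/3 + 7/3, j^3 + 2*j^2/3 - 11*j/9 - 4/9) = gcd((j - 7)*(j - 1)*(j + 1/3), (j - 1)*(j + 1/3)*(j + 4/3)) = j^2 - 2*j/3 - 1/3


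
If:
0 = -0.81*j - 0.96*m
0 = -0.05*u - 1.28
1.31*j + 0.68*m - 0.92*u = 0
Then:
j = -31.99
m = 26.99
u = -25.60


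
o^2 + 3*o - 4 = (o - 1)*(o + 4)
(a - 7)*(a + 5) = a^2 - 2*a - 35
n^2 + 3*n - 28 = (n - 4)*(n + 7)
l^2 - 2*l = l*(l - 2)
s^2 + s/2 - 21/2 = (s - 3)*(s + 7/2)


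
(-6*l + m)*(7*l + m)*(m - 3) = -42*l^2*m + 126*l^2 + l*m^2 - 3*l*m + m^3 - 3*m^2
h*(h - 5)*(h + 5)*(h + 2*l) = h^4 + 2*h^3*l - 25*h^2 - 50*h*l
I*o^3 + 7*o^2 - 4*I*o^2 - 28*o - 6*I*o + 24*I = (o - 4)*(o - 6*I)*(I*o + 1)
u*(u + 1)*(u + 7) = u^3 + 8*u^2 + 7*u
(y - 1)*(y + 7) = y^2 + 6*y - 7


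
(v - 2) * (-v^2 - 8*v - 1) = -v^3 - 6*v^2 + 15*v + 2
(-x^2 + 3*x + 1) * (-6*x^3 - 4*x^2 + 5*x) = 6*x^5 - 14*x^4 - 23*x^3 + 11*x^2 + 5*x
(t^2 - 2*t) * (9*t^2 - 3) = 9*t^4 - 18*t^3 - 3*t^2 + 6*t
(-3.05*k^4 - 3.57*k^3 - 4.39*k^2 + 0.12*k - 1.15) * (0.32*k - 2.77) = -0.976*k^5 + 7.3061*k^4 + 8.4841*k^3 + 12.1987*k^2 - 0.7004*k + 3.1855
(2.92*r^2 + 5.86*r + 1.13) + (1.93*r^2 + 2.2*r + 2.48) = 4.85*r^2 + 8.06*r + 3.61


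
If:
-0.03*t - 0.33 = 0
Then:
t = -11.00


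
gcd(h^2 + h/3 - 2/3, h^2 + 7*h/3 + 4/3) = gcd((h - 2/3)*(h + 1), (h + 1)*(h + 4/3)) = h + 1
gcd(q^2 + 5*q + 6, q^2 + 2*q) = q + 2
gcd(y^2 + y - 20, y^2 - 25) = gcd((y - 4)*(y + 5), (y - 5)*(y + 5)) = y + 5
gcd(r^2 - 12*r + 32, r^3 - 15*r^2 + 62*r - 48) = r - 8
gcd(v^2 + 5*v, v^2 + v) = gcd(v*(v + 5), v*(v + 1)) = v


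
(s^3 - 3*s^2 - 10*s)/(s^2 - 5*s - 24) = s*(-s^2 + 3*s + 10)/(-s^2 + 5*s + 24)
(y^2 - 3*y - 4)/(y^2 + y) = (y - 4)/y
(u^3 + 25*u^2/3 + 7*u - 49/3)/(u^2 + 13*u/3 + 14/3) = (u^2 + 6*u - 7)/(u + 2)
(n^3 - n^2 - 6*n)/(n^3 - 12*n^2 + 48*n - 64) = n*(n^2 - n - 6)/(n^3 - 12*n^2 + 48*n - 64)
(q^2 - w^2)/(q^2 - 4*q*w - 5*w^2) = (q - w)/(q - 5*w)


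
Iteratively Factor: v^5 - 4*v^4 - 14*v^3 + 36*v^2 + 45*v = (v + 1)*(v^4 - 5*v^3 - 9*v^2 + 45*v) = (v - 3)*(v + 1)*(v^3 - 2*v^2 - 15*v) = (v - 3)*(v + 1)*(v + 3)*(v^2 - 5*v) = v*(v - 3)*(v + 1)*(v + 3)*(v - 5)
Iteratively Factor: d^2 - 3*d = (d - 3)*(d)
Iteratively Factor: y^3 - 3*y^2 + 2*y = (y - 1)*(y^2 - 2*y) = y*(y - 1)*(y - 2)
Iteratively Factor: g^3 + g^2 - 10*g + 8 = (g + 4)*(g^2 - 3*g + 2) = (g - 1)*(g + 4)*(g - 2)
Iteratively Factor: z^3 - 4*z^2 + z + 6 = (z + 1)*(z^2 - 5*z + 6) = (z - 3)*(z + 1)*(z - 2)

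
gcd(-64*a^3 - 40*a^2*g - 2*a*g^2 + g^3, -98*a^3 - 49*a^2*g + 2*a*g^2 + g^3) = 2*a + g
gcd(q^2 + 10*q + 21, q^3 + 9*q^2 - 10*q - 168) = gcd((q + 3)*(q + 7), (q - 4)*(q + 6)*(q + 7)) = q + 7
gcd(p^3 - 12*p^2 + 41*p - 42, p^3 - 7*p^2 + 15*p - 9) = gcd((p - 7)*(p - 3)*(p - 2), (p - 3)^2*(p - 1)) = p - 3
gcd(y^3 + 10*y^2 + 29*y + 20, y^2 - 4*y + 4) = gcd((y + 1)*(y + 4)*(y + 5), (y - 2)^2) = 1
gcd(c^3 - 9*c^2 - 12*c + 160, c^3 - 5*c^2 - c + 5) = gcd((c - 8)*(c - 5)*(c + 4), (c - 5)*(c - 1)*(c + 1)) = c - 5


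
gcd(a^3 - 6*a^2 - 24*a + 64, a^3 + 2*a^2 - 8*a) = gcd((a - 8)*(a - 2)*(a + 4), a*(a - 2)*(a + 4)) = a^2 + 2*a - 8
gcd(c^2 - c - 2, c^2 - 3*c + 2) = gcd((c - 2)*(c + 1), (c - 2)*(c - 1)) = c - 2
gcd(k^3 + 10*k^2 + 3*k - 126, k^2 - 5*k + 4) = 1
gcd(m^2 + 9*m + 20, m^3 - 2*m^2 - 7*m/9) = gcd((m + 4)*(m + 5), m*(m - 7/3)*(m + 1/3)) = 1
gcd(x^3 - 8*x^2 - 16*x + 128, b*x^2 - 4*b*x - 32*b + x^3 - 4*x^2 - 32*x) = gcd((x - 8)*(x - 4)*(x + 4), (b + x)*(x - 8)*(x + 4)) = x^2 - 4*x - 32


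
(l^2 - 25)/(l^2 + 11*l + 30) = (l - 5)/(l + 6)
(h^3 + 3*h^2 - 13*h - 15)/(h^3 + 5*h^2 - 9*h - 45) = (h + 1)/(h + 3)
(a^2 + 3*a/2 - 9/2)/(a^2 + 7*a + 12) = (a - 3/2)/(a + 4)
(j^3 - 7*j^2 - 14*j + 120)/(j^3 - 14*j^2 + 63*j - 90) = (j + 4)/(j - 3)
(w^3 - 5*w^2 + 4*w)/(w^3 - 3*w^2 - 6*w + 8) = w/(w + 2)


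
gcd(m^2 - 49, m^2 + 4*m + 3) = 1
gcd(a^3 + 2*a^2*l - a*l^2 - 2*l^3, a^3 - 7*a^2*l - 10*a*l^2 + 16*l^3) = a^2 + a*l - 2*l^2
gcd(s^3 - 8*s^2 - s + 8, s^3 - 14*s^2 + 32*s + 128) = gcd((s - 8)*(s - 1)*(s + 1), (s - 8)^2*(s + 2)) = s - 8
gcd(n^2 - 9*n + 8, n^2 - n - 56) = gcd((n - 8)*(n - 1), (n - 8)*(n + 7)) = n - 8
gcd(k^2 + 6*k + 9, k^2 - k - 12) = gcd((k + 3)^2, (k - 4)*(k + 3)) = k + 3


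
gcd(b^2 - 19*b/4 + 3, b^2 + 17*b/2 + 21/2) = 1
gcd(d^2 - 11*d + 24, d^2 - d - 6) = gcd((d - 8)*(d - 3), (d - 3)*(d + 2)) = d - 3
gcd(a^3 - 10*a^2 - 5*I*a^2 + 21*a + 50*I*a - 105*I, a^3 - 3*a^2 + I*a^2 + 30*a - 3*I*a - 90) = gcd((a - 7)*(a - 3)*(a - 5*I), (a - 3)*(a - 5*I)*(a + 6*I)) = a^2 + a*(-3 - 5*I) + 15*I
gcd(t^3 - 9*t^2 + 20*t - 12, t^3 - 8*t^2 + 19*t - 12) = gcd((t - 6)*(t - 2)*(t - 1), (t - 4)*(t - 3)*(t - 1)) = t - 1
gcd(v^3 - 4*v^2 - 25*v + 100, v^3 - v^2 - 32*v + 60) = v - 5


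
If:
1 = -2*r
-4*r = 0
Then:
No Solution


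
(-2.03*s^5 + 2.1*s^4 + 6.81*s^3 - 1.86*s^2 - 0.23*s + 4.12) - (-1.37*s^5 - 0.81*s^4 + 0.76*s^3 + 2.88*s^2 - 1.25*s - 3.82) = -0.66*s^5 + 2.91*s^4 + 6.05*s^3 - 4.74*s^2 + 1.02*s + 7.94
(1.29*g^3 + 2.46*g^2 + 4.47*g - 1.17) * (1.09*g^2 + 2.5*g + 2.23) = 1.4061*g^5 + 5.9064*g^4 + 13.899*g^3 + 15.3855*g^2 + 7.0431*g - 2.6091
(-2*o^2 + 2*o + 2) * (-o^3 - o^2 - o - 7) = 2*o^5 - 2*o^3 + 10*o^2 - 16*o - 14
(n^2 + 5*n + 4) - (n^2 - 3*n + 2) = 8*n + 2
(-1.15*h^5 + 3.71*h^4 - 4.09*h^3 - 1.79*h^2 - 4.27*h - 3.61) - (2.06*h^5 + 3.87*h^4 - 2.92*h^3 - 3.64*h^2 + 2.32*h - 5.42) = -3.21*h^5 - 0.16*h^4 - 1.17*h^3 + 1.85*h^2 - 6.59*h + 1.81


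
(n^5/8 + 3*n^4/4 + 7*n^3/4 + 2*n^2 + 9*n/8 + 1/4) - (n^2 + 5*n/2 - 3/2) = n^5/8 + 3*n^4/4 + 7*n^3/4 + n^2 - 11*n/8 + 7/4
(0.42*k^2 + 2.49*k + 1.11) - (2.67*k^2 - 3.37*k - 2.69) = -2.25*k^2 + 5.86*k + 3.8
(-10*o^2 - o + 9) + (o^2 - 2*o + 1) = -9*o^2 - 3*o + 10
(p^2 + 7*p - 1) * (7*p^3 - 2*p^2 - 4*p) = 7*p^5 + 47*p^4 - 25*p^3 - 26*p^2 + 4*p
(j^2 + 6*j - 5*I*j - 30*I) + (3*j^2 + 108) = 4*j^2 + 6*j - 5*I*j + 108 - 30*I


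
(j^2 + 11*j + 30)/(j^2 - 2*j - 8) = (j^2 + 11*j + 30)/(j^2 - 2*j - 8)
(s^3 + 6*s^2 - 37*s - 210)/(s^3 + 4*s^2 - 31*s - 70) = (s^2 - s - 30)/(s^2 - 3*s - 10)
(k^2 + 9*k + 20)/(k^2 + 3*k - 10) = (k + 4)/(k - 2)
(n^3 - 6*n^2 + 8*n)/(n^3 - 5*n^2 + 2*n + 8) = n/(n + 1)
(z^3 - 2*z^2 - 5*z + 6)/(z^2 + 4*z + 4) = (z^2 - 4*z + 3)/(z + 2)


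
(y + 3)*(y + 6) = y^2 + 9*y + 18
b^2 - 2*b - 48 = (b - 8)*(b + 6)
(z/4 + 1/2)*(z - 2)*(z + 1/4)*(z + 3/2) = z^4/4 + 7*z^3/16 - 29*z^2/32 - 7*z/4 - 3/8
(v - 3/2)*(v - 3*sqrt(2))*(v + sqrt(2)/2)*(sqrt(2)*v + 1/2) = sqrt(2)*v^4 - 9*v^3/2 - 3*sqrt(2)*v^3/2 - 17*sqrt(2)*v^2/4 + 27*v^2/4 - 3*v/2 + 51*sqrt(2)*v/8 + 9/4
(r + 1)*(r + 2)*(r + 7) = r^3 + 10*r^2 + 23*r + 14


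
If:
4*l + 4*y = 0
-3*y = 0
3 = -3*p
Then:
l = 0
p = -1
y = 0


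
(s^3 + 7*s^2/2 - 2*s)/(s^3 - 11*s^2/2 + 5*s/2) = (s + 4)/(s - 5)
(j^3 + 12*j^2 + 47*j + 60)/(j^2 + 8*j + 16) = (j^2 + 8*j + 15)/(j + 4)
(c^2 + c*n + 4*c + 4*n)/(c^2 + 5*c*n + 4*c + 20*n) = (c + n)/(c + 5*n)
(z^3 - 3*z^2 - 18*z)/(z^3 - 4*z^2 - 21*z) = (z - 6)/(z - 7)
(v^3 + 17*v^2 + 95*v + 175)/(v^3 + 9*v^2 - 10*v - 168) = (v^2 + 10*v + 25)/(v^2 + 2*v - 24)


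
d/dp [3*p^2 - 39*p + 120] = 6*p - 39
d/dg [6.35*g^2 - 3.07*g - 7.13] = 12.7*g - 3.07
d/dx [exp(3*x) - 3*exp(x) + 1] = 3*(exp(2*x) - 1)*exp(x)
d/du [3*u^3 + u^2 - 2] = u*(9*u + 2)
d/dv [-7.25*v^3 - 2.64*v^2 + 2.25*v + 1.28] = -21.75*v^2 - 5.28*v + 2.25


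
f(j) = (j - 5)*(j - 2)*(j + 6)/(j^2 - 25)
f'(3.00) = 1.11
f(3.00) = 1.12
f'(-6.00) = 8.00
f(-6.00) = 0.00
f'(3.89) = 1.09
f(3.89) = 2.10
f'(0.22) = 1.26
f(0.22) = -2.12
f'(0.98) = 1.20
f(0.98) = -1.19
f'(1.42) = 1.17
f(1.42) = -0.67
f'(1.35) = 1.17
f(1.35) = -0.75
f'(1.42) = 1.17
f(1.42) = -0.67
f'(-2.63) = 2.25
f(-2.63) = -6.58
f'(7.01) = 1.05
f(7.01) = 5.43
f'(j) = -2*j*(j - 5)*(j - 2)*(j + 6)/(j^2 - 25)^2 + (j - 5)*(j - 2)/(j^2 - 25) + (j - 5)*(j + 6)/(j^2 - 25) + (j - 2)*(j + 6)/(j^2 - 25) = (j^2 + 10*j + 32)/(j^2 + 10*j + 25)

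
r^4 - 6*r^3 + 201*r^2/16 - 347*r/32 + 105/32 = (r - 5/2)*(r - 7/4)*(r - 1)*(r - 3/4)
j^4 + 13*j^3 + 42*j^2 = j^2*(j + 6)*(j + 7)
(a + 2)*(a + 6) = a^2 + 8*a + 12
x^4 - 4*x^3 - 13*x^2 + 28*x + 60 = (x - 5)*(x - 3)*(x + 2)^2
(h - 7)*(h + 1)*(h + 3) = h^3 - 3*h^2 - 25*h - 21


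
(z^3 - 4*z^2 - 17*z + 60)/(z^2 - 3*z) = z - 1 - 20/z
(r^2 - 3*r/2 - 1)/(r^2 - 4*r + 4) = (r + 1/2)/(r - 2)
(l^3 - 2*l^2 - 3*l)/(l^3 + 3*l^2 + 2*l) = (l - 3)/(l + 2)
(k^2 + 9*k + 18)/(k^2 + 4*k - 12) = (k + 3)/(k - 2)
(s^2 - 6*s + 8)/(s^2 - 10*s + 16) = (s - 4)/(s - 8)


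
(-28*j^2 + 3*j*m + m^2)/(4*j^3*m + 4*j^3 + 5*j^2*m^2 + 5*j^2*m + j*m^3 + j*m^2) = (-28*j^2 + 3*j*m + m^2)/(j*(4*j^2*m + 4*j^2 + 5*j*m^2 + 5*j*m + m^3 + m^2))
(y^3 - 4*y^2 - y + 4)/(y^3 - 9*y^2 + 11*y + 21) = (y^2 - 5*y + 4)/(y^2 - 10*y + 21)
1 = 1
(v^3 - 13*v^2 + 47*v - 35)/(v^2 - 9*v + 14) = (v^2 - 6*v + 5)/(v - 2)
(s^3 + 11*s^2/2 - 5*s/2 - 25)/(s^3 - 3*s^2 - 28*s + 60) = (s + 5/2)/(s - 6)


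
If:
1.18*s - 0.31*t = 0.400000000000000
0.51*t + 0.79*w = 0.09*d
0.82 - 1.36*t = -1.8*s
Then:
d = 8.77777777777778*w + 9.1355241370526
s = 0.76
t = 1.61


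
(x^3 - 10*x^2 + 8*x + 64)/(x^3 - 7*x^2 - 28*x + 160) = (x + 2)/(x + 5)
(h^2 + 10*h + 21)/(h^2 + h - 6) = (h + 7)/(h - 2)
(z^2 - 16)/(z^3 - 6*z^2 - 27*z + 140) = (z + 4)/(z^2 - 2*z - 35)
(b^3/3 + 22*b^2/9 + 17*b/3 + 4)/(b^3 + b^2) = (3*b^3 + 22*b^2 + 51*b + 36)/(9*b^2*(b + 1))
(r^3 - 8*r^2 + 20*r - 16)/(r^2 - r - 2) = (r^2 - 6*r + 8)/(r + 1)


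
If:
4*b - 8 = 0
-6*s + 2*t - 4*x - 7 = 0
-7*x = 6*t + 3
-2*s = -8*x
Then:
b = 2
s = -96/91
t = -5/26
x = -24/91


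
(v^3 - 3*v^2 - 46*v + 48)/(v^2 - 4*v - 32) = (v^2 + 5*v - 6)/(v + 4)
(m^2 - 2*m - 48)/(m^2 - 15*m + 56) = (m + 6)/(m - 7)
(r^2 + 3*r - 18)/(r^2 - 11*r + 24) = (r + 6)/(r - 8)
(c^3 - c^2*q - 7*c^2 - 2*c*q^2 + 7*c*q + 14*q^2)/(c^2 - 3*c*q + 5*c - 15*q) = (c^3 - c^2*q - 7*c^2 - 2*c*q^2 + 7*c*q + 14*q^2)/(c^2 - 3*c*q + 5*c - 15*q)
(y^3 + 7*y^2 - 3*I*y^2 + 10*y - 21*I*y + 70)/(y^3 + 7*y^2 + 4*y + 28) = (y - 5*I)/(y - 2*I)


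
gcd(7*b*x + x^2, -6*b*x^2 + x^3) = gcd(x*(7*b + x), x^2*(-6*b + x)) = x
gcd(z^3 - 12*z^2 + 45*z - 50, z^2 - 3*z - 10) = z - 5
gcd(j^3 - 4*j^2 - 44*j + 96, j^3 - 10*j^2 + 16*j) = j^2 - 10*j + 16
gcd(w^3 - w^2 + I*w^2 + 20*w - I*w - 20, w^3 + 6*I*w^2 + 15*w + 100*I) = w^2 + I*w + 20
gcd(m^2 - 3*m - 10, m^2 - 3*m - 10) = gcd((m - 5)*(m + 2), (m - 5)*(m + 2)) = m^2 - 3*m - 10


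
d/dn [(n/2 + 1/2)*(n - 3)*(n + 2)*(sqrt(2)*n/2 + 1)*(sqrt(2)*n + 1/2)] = 5*n^4/2 + 5*sqrt(2)*n^3/2 - 39*n^2/4 - 35*sqrt(2)*n/4 - 6*n - 15*sqrt(2)/4 - 7/4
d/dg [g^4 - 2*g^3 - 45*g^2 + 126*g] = 4*g^3 - 6*g^2 - 90*g + 126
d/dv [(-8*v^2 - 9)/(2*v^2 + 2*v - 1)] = 2*(-8*v^2 + 26*v + 9)/(4*v^4 + 8*v^3 - 4*v + 1)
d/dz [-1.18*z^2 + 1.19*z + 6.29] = 1.19 - 2.36*z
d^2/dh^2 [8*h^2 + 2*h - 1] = 16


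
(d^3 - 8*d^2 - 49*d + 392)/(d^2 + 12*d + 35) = (d^2 - 15*d + 56)/(d + 5)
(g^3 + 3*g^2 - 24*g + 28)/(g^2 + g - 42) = (g^2 - 4*g + 4)/(g - 6)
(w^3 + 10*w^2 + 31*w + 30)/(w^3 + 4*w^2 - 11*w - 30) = (w + 3)/(w - 3)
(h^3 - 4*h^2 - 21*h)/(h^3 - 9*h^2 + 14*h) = (h + 3)/(h - 2)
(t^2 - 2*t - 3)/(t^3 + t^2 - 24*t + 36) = (t + 1)/(t^2 + 4*t - 12)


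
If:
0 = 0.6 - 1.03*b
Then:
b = 0.58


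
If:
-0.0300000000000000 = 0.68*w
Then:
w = -0.04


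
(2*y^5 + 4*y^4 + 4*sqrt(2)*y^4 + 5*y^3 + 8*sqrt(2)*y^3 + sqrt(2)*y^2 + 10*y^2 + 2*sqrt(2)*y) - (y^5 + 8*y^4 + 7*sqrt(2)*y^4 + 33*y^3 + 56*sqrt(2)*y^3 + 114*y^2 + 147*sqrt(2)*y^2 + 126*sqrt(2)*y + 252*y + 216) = y^5 - 3*sqrt(2)*y^4 - 4*y^4 - 48*sqrt(2)*y^3 - 28*y^3 - 146*sqrt(2)*y^2 - 104*y^2 - 252*y - 124*sqrt(2)*y - 216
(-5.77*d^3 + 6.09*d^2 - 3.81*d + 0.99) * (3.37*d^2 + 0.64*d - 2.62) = -19.4449*d^5 + 16.8305*d^4 + 6.1753*d^3 - 15.0579*d^2 + 10.6158*d - 2.5938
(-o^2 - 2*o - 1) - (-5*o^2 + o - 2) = 4*o^2 - 3*o + 1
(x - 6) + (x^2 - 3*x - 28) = x^2 - 2*x - 34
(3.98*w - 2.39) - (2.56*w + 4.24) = 1.42*w - 6.63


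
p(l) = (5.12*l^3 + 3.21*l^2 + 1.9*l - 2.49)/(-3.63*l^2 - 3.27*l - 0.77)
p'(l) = (7.26*l + 3.27)*(5.12*l^3 + 3.21*l^2 + 1.9*l - 2.49)/(-3.63*l^2 - 3.27*l - 0.77)^2 + (15.36*l^2 + 6.42*l + 1.9)/(-3.63*l^2 - 3.27*l - 0.77)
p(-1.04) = 5.21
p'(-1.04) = 8.09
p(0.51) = 0.00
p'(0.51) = -2.72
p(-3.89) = 6.11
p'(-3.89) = -1.32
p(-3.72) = 5.89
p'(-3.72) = -1.31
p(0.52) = -0.02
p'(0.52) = -2.67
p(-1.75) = 3.80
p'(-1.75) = -0.30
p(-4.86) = 7.42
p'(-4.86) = -1.36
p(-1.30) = 4.06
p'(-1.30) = 2.09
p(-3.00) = 4.97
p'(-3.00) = -1.22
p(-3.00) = 4.97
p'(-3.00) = -1.22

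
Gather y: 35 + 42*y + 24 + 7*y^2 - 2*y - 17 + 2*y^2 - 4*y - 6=9*y^2 + 36*y + 36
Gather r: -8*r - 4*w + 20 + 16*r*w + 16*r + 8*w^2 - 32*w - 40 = r*(16*w + 8) + 8*w^2 - 36*w - 20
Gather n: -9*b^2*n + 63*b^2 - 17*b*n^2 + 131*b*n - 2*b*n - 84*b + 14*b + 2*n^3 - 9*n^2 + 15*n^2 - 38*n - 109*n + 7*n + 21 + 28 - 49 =63*b^2 - 70*b + 2*n^3 + n^2*(6 - 17*b) + n*(-9*b^2 + 129*b - 140)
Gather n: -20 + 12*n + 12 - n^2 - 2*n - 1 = -n^2 + 10*n - 9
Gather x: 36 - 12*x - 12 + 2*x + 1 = 25 - 10*x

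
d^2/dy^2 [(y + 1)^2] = 2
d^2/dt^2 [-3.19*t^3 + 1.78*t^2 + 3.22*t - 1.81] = 3.56 - 19.14*t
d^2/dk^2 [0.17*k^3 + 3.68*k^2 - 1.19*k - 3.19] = 1.02*k + 7.36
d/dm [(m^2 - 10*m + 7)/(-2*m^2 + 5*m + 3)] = (-15*m^2 + 34*m - 65)/(4*m^4 - 20*m^3 + 13*m^2 + 30*m + 9)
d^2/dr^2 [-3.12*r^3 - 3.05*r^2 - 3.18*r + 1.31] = -18.72*r - 6.1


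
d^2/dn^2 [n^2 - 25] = 2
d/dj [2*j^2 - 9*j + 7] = 4*j - 9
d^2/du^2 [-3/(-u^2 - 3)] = 18*(u^2 - 1)/(u^2 + 3)^3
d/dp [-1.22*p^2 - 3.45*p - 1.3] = -2.44*p - 3.45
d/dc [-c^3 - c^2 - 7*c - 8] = -3*c^2 - 2*c - 7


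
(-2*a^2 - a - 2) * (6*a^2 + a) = -12*a^4 - 8*a^3 - 13*a^2 - 2*a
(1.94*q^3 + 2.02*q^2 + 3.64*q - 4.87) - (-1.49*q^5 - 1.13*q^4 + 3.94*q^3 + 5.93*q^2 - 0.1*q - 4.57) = 1.49*q^5 + 1.13*q^4 - 2.0*q^3 - 3.91*q^2 + 3.74*q - 0.3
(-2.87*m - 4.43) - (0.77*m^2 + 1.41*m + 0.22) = -0.77*m^2 - 4.28*m - 4.65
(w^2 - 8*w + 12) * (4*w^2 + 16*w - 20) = 4*w^4 - 16*w^3 - 100*w^2 + 352*w - 240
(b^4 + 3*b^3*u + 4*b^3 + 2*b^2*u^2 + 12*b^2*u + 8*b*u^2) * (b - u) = b^5 + 2*b^4*u + 4*b^4 - b^3*u^2 + 8*b^3*u - 2*b^2*u^3 - 4*b^2*u^2 - 8*b*u^3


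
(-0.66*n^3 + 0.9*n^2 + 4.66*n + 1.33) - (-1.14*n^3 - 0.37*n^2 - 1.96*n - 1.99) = 0.48*n^3 + 1.27*n^2 + 6.62*n + 3.32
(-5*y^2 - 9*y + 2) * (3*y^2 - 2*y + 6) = -15*y^4 - 17*y^3 - 6*y^2 - 58*y + 12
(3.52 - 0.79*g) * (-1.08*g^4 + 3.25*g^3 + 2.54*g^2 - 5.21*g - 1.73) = 0.8532*g^5 - 6.3691*g^4 + 9.4334*g^3 + 13.0567*g^2 - 16.9725*g - 6.0896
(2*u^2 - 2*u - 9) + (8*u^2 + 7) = 10*u^2 - 2*u - 2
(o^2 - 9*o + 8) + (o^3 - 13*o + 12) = o^3 + o^2 - 22*o + 20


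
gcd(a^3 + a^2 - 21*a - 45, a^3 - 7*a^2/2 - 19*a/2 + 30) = a + 3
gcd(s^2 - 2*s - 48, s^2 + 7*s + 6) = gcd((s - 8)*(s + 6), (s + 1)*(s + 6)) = s + 6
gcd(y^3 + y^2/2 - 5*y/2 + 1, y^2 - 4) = y + 2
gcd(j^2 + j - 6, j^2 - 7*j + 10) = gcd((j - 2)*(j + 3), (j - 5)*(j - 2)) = j - 2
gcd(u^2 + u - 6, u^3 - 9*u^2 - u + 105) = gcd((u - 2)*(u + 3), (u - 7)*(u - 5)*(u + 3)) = u + 3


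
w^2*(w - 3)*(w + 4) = w^4 + w^3 - 12*w^2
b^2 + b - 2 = (b - 1)*(b + 2)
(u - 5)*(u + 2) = u^2 - 3*u - 10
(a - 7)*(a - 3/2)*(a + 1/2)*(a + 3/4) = a^4 - 29*a^3/4 + a^2/4 + 159*a/16 + 63/16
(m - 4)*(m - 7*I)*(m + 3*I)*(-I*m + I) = -I*m^4 - 4*m^3 + 5*I*m^3 + 20*m^2 - 25*I*m^2 - 16*m + 105*I*m - 84*I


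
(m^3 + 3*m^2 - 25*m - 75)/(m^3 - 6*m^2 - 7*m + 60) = (m + 5)/(m - 4)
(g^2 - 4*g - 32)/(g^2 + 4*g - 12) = (g^2 - 4*g - 32)/(g^2 + 4*g - 12)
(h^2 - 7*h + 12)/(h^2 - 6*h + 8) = (h - 3)/(h - 2)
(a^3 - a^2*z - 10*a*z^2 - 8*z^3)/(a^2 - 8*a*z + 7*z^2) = (a^3 - a^2*z - 10*a*z^2 - 8*z^3)/(a^2 - 8*a*z + 7*z^2)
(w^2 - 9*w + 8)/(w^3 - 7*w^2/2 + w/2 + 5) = 2*(w^2 - 9*w + 8)/(2*w^3 - 7*w^2 + w + 10)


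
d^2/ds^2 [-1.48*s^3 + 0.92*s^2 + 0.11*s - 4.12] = 1.84 - 8.88*s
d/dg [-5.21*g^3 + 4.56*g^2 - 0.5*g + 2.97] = -15.63*g^2 + 9.12*g - 0.5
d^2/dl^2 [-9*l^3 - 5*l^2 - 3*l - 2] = -54*l - 10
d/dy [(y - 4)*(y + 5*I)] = 2*y - 4 + 5*I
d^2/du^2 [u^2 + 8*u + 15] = 2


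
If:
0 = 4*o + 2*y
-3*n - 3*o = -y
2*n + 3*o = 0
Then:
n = 0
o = 0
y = 0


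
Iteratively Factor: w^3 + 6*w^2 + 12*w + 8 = (w + 2)*(w^2 + 4*w + 4) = (w + 2)^2*(w + 2)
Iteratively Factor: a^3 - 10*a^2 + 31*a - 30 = (a - 3)*(a^2 - 7*a + 10) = (a - 3)*(a - 2)*(a - 5)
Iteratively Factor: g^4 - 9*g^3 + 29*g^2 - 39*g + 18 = (g - 2)*(g^3 - 7*g^2 + 15*g - 9) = (g - 3)*(g - 2)*(g^2 - 4*g + 3) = (g - 3)^2*(g - 2)*(g - 1)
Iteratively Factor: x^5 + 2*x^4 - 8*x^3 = (x)*(x^4 + 2*x^3 - 8*x^2) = x^2*(x^3 + 2*x^2 - 8*x) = x^2*(x + 4)*(x^2 - 2*x) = x^2*(x - 2)*(x + 4)*(x)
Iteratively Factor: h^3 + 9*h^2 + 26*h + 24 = (h + 3)*(h^2 + 6*h + 8) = (h + 3)*(h + 4)*(h + 2)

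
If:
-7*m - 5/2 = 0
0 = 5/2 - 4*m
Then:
No Solution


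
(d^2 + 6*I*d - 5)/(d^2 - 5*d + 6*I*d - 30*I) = (d^2 + 6*I*d - 5)/(d^2 + d*(-5 + 6*I) - 30*I)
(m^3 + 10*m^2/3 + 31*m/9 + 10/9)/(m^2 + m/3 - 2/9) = (3*m^2 + 8*m + 5)/(3*m - 1)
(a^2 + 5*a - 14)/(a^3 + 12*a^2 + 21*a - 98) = 1/(a + 7)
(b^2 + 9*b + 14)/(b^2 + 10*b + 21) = (b + 2)/(b + 3)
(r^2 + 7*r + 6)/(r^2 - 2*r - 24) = (r^2 + 7*r + 6)/(r^2 - 2*r - 24)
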